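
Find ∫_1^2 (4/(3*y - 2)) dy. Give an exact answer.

An antiderivative is F(y) = 4*log(3*y - 2)/3.
Then F(2) - F(1) = (8*log(2)/3) - (0) = 8*log(2)/3.

8*log(2)/3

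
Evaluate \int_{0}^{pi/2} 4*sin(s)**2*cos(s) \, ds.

4/3

Let u = sin(s), so du = cos(s) ds. When s = 0, u = 0; when s = pi/2, u = 1.
The integral becomes 4·∫ u**2 du from 0 to 1, with antiderivative 4*u**3/3.
Back in s: F(s) = 4*sin(s)**3/3.
Then F(pi/2) - F(0) = (4/3) - (0) = 4/3.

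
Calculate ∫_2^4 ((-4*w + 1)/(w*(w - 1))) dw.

Factor the denominator: w**2 - w = w(w - 1).
Partial fractions: (-4*w + 1)/(w*(w - 1)) = -1/w - 3/(w - 1).
An antiderivative is F(w) = -log(w) - 3*log(w - 1).
Then F(4) - F(2) = (-3*log(3) - 2*log(2)) - (-log(2)) = -log(54).

-log(54)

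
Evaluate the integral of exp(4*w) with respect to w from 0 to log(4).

Let u = exp(w), so du = exp(w) dw. When w = 0, u = 1; when w = log(4), u = 4.
The integral becomes ∫ u**3 du from 1 to 4, with antiderivative u**4/4.
Back in w: F(w) = exp(4*w)/4.
Then F(log(4)) - F(0) = (64) - (1/4) = 255/4.

255/4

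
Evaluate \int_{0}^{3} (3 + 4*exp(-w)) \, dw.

An antiderivative is F(w) = 3*w - 4*exp(-w).
Then F(3) - F(0) = (9 - 4*exp(-3)) - (-4) = 13 - 4*exp(-3).

13 - 4*exp(-3)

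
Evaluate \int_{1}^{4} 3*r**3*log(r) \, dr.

Integrate by parts once (u = ln r, dv = 3*r**3 dr).
An antiderivative is F(r) = 3*r**4*(4*log(r) - 1)/16.
Then F(4) - F(1) = (-48 + 384*log(2)) - (-3/16) = -765/16 + 384*log(2).

-765/16 + 384*log(2)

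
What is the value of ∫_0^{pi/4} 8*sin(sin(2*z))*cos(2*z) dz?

Let u = sin(2*z), so du = 2*cos(2*z) dz. When z = 0, u = 0; when z = pi/4, u = 1.
The integral becomes 4·∫ sin(u) du from 0 to 1, with antiderivative -4*cos(u).
Back in z: F(z) = -4*cos(sin(2*z)).
Then F(pi/4) - F(0) = (-4*cos(1)) - (-4) = 4 - 4*cos(1).

4 - 4*cos(1)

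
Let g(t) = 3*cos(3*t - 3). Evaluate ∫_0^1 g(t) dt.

sin(3)

Let u = 3*t - 3, so du = 3 dt. When t = 0, u = -3; when t = 1, u = 0.
The integral becomes ∫ cos(u) du from -3 to 0, with antiderivative sin(u).
Back in t: F(t) = sin(3*t - 3).
Then F(1) - F(0) = (0) - (-sin(3)) = sin(3).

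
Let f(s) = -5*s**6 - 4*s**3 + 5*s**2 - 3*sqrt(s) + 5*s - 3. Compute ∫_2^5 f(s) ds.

-785157/14 - 10*sqrt(5) + 4*sqrt(2)

By the power rule, an antiderivative is F(s) = -5*s**7/7 - s**4 - 2*s**(3/2) + 5*s**3/3 + 5*s**2/2 - 3*s.
Then F(5) - F(2) = (-2359255/42 - 10*sqrt(5)) - (-1892/21 - 4*sqrt(2)) = -785157/14 - 10*sqrt(5) + 4*sqrt(2).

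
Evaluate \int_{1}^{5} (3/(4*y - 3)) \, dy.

An antiderivative is F(y) = 3*log(4*y - 3)/4.
Then F(5) - F(1) = (3*log(17)/4) - (0) = 3*log(17)/4.

3*log(17)/4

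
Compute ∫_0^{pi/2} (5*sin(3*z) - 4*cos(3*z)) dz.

An antiderivative is F(z) = -4*sin(3*z)/3 - 5*cos(3*z)/3.
Then F(pi/2) - F(0) = (4/3) - (-5/3) = 3.

3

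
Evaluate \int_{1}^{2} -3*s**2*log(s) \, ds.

Integrate by parts once (u = ln s, dv = -3*s**2 ds).
An antiderivative is F(s) = -s**3*(3*log(s) - 1)/3.
Then F(2) - F(1) = (8/3 - 8*log(2)) - (1/3) = 7/3 - 8*log(2).

7/3 - 8*log(2)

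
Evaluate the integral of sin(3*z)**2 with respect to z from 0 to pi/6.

pi/12

Use the identity sin^2(3*z) = (1 - cos(6*z))/2.
An antiderivative is F(z) = z/2 - sin(6*z)/12.
Then F(pi/6) - F(0) = (pi/12) - (0) = pi/12.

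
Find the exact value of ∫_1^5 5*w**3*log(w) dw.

-195 + 3125*log(5)/4

Integrate by parts once (u = ln w, dv = 5*w**3 dw).
An antiderivative is F(w) = 5*w**4*(4*log(w) - 1)/16.
Then F(5) - F(1) = (-3125/16 + 3125*log(5)/4) - (-5/16) = -195 + 3125*log(5)/4.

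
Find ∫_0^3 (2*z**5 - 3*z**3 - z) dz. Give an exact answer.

711/4

By the power rule, an antiderivative is F(z) = z**6/3 - 3*z**4/4 - z**2/2.
Then F(3) - F(0) = (711/4) - (0) = 711/4.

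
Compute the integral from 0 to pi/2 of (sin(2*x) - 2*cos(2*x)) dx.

An antiderivative is F(x) = -sin(2*x) - cos(2*x)/2.
Then F(pi/2) - F(0) = (1/2) - (-1/2) = 1.

1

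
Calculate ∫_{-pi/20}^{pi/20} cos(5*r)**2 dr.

Use the identity cos^2(5*r) = (1 + cos(10*r))/2.
An antiderivative is F(r) = r/2 + sin(10*r)/20.
Then F(pi/20) - F(-pi/20) = (1/20 + pi/40) - (-pi/40 - 1/20) = 1/10 + pi/20.

1/10 + pi/20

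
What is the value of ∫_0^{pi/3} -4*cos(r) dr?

An antiderivative is F(r) = -4*sin(r).
Then F(pi/3) - F(0) = (-2*sqrt(3)) - (0) = -2*sqrt(3).

-2*sqrt(3)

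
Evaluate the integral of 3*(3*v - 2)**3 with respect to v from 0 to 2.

60

Let u = 3*v - 2, so du = 3 dv. When v = 0, u = -2; when v = 2, u = 4.
The integral becomes ∫ u**3 du from -2 to 4, with antiderivative u**4/4.
Back in v: F(v) = (3*v - 2)**4/4.
Then F(2) - F(0) = (64) - (4) = 60.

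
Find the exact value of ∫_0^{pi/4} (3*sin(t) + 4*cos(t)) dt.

An antiderivative is F(t) = 4*sin(t) - 3*cos(t).
Then F(pi/4) - F(0) = (sqrt(2)/2) - (-3) = sqrt(2)/2 + 3.

sqrt(2)/2 + 3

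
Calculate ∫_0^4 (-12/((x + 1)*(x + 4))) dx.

-4*log(5) + 4*log(2)

Factor the denominator: x**2 + 5*x + 4 = (x + 4)(x + 1).
Partial fractions: -12/((x + 1)*(x + 4)) = 4/(x + 4) - 4/(x + 1).
An antiderivative is F(x) = -4*log(x + 1) + 4*log(x + 4).
Then F(4) - F(0) = (-4*log(5) + 12*log(2)) - (8*log(2)) = -4*log(5) + 4*log(2).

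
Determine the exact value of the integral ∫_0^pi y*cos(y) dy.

Integrate by parts once (u = y, dv = cos(y) dy).
An antiderivative is F(y) = y*sin(y) + cos(y).
Then F(pi) - F(0) = (-1) - (1) = -2.

-2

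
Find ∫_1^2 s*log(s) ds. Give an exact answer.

-3/4 + log(4)

Integrate by parts once (u = ln s, dv = s ds).
An antiderivative is F(s) = s**2*(2*log(s) - 1)/4.
Then F(2) - F(1) = (-1 + log(4)) - (-1/4) = -3/4 + log(4).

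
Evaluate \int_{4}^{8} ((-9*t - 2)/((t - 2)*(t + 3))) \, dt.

-5*log(11) - 4*log(3) + 5*log(7)

Factor the denominator: t**2 + t - 6 = (t + 3)(t - 2).
Partial fractions: (-9*t - 2)/((t - 2)*(t + 3)) = -5/(t + 3) - 4/(t - 2).
An antiderivative is F(t) = -4*log(t - 2) - 5*log(t + 3).
Then F(8) - F(4) = (-5*log(11) - 4*log(3) - 4*log(2)) - (-5*log(7) - 4*log(2)) = -5*log(11) - 4*log(3) + 5*log(7).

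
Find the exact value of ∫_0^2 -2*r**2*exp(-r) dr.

-4 + 20*exp(-2)

Integrate by parts twice (u = r^2, dv = -2*exp(-r) dr).
An antiderivative is F(r) = (2*r**2 + 4*r + 4)*exp(-r).
Then F(2) - F(0) = (20*exp(-2)) - (4) = -4 + 20*exp(-2).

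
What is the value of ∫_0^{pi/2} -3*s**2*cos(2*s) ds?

Integrate by parts twice (u = s^2, dv = -3*cos(2*s) ds).
An antiderivative is F(s) = -3*s**2*sin(2*s)/2 - 3*s*cos(2*s)/2 + 3*sin(2*s)/4.
Then F(pi/2) - F(0) = (3*pi/4) - (0) = 3*pi/4.

3*pi/4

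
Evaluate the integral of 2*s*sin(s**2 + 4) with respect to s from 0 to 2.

Let u = s**2 + 4, so du = 2*s ds. When s = 0, u = 4; when s = 2, u = 8.
The integral becomes ∫ sin(u) du from 4 to 8, with antiderivative -cos(u).
Back in s: F(s) = -cos(s**2 + 4).
Then F(2) - F(0) = (-cos(8)) - (-cos(4)) = cos(4) - cos(8).

cos(4) - cos(8)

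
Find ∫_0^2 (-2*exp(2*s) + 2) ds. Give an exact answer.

An antiderivative is F(s) = -exp(2*s) + 2*s.
Then F(2) - F(0) = (4 - exp(4)) - (-1) = 5 - exp(4).

5 - exp(4)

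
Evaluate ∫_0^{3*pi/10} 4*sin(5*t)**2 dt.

3*pi/5

Use the identity sin^2(5*t) = (1 - cos(10*t))/2.
An antiderivative is F(t) = 2*t - sin(10*t)/5.
Then F(3*pi/10) - F(0) = (3*pi/5) - (0) = 3*pi/5.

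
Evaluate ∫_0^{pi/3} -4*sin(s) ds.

An antiderivative is F(s) = 4*cos(s).
Then F(pi/3) - F(0) = (2) - (4) = -2.

-2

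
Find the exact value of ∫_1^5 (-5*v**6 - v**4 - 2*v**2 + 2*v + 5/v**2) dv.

By the power rule, an antiderivative is F(v) = -5*v**7/7 - v**5/5 - 2*v**3/3 + v**2 - 5/v.
Then F(5) - F(1) = (-1186246/21) - (-586/105) = -5930644/105.

-5930644/105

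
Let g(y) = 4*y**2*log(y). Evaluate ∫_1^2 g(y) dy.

Integrate by parts once (u = ln y, dv = 4*y**2 dy).
An antiderivative is F(y) = 4*y**3*(3*log(y) - 1)/9.
Then F(2) - F(1) = (-32/9 + 32*log(2)/3) - (-4/9) = -28/9 + 32*log(2)/3.

-28/9 + 32*log(2)/3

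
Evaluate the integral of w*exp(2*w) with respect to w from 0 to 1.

1/4 + exp(2)/4

Integrate by parts once (u = w, dv = exp(2*w) dw).
An antiderivative is F(w) = (2*w - 1)*exp(2*w)/4.
Then F(1) - F(0) = (exp(2)/4) - (-1/4) = 1/4 + exp(2)/4.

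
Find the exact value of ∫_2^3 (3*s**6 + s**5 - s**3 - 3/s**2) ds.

By the power rule, an antiderivative is F(s) = 3*s**7/7 + s**6/6 - s**4/4 + 3/s.
Then F(3) - F(2) = (29107/28) - (2647/42) = 82027/84.

82027/84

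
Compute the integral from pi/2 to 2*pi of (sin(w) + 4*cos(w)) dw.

An antiderivative is F(w) = 4*sin(w) - cos(w).
Then F(2*pi) - F(pi/2) = (-1) - (4) = -5.

-5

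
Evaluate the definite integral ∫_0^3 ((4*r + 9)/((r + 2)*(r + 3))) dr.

Factor the denominator: r**2 + 5*r + 6 = (r + 3)(r + 2).
Partial fractions: (4*r + 9)/((r + 2)*(r + 3)) = 3/(r + 3) + 1/(r + 2).
An antiderivative is F(r) = log(r + 2) + 3*log(r + 3).
Then F(3) - F(0) = (log(5) + 3*log(2) + 3*log(3)) - (log(54)) = log(20).

log(20)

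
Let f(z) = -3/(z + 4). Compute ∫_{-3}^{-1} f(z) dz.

-log(27)

An antiderivative is F(z) = -3*log(z + 4).
Then F(-1) - F(-3) = (-log(27)) - (0) = -log(27).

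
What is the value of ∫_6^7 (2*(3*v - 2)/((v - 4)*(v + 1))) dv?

-2*log(7) + 2*log(2) + 4*log(3)

Factor the denominator: v**2 - 3*v - 4 = (v + 1)(v - 4).
Partial fractions: 2*(3*v - 2)/((v - 4)*(v + 1)) = 2/(v + 1) + 4/(v - 4).
An antiderivative is F(v) = 4*log(v - 4) + 2*log(v + 1).
Then F(7) - F(6) = (6*log(2) + 4*log(3)) - (4*log(2) + 2*log(7)) = -2*log(7) + 2*log(2) + 4*log(3).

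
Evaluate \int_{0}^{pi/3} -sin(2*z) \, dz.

-3/4

An antiderivative is F(z) = cos(2*z)/2.
Then F(pi/3) - F(0) = (-1/4) - (1/2) = -3/4.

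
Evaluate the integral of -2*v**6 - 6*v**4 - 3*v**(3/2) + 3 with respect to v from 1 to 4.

By the power rule, an antiderivative is F(v) = -2*v**7/7 - 6*v**(5/2)/5 - 6*v**5/5 + 3*v.
Then F(4) - F(1) = (-207772/35) - (11/35) = -207783/35.

-207783/35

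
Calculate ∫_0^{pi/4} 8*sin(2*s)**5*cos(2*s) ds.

2/3

Let u = sin(2*s), so du = 2*cos(2*s) ds. When s = 0, u = 0; when s = pi/4, u = 1.
The integral becomes 4·∫ u**5 du from 0 to 1, with antiderivative 2*u**6/3.
Back in s: F(s) = 2*sin(2*s)**6/3.
Then F(pi/4) - F(0) = (2/3) - (0) = 2/3.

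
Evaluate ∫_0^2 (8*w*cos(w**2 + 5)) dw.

4*sin(9) - 4*sin(5)

Let u = w**2 + 5, so du = 2*w dw. When w = 0, u = 5; when w = 2, u = 9.
The integral becomes 4·∫ cos(u) du from 5 to 9, with antiderivative 4*sin(u).
Back in w: F(w) = 4*sin(w**2 + 5).
Then F(2) - F(0) = (4*sin(9)) - (4*sin(5)) = 4*sin(9) - 4*sin(5).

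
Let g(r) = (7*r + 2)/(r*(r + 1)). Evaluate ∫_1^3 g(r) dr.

Factor the denominator: r**2 + r = (r + 1)r.
Partial fractions: (7*r + 2)/(r*(r + 1)) = 5/(r + 1) + 2/r.
An antiderivative is F(r) = 2*log(r) + 5*log(r + 1).
Then F(3) - F(1) = (2*log(3) + 10*log(2)) - (log(32)) = 2*log(3) + 5*log(2).

2*log(3) + 5*log(2)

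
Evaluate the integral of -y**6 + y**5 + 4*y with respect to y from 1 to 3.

-3674/21

By the power rule, an antiderivative is F(y) = -y**7/7 + y**6/6 + 2*y**2.
Then F(3) - F(1) = (-2421/14) - (85/42) = -3674/21.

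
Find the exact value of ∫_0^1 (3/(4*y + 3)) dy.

-3*log(3)/4 + 3*log(7)/4

An antiderivative is F(y) = 3*log(4*y + 3)/4.
Then F(1) - F(0) = (3*log(7)/4) - (3*log(3)/4) = -3*log(3)/4 + 3*log(7)/4.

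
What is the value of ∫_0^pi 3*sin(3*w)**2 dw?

Use the identity sin^2(3*w) = (1 - cos(6*w))/2.
An antiderivative is F(w) = 3*w/2 - sin(6*w)/4.
Then F(pi) - F(0) = (3*pi/2) - (0) = 3*pi/2.

3*pi/2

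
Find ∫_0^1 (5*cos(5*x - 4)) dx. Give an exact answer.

Let u = 5*x - 4, so du = 5 dx. When x = 0, u = -4; when x = 1, u = 1.
The integral becomes ∫ cos(u) du from -4 to 1, with antiderivative sin(u).
Back in x: F(x) = sin(5*x - 4).
Then F(1) - F(0) = (sin(1)) - (-sin(4)) = sin(4) + sin(1).

sin(4) + sin(1)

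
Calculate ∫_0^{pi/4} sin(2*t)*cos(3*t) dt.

-2/5 + 3*sqrt(2)/10

Use the identity sin(2*t)cos(3*t) = [sin(5*t) + sin(-t)]/2.
An antiderivative is F(t) = cos(t)/2 - cos(5*t)/10.
Then F(pi/4) - F(0) = (3*sqrt(2)/10) - (2/5) = -2/5 + 3*sqrt(2)/10.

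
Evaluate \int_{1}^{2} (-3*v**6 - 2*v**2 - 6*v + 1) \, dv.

By the power rule, an antiderivative is F(v) = -3*v**7/7 - 2*v**3/3 - 3*v**2 + v.
Then F(2) - F(1) = (-1474/21) - (-65/21) = -1409/21.

-1409/21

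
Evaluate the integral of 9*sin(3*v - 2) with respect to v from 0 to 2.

Let u = 3*v - 2, so du = 3 dv. When v = 0, u = -2; when v = 2, u = 4.
The integral becomes 3·∫ sin(u) du from -2 to 4, with antiderivative -3*cos(u).
Back in v: F(v) = -3*cos(3*v - 2).
Then F(2) - F(0) = (-3*cos(4)) - (-3*cos(2)) = 3*cos(2) - 3*cos(4).

3*cos(2) - 3*cos(4)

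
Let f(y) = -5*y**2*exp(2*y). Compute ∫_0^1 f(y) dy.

Integrate by parts twice (u = y^2, dv = -5*exp(2*y) dy).
An antiderivative is F(y) = (-10*y**2 + 10*y - 5)*exp(2*y)/4.
Then F(1) - F(0) = (-5*exp(2)/4) - (-5/4) = 5/4 - 5*exp(2)/4.

5/4 - 5*exp(2)/4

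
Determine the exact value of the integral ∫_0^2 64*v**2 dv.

512/3

Let u = 4*v, so du = 4 dv. When v = 0, u = 0; when v = 2, u = 8.
The integral becomes ∫ u**2 du from 0 to 8, with antiderivative u**3/3.
Back in v: F(v) = 64*v**3/3.
Then F(2) - F(0) = (512/3) - (0) = 512/3.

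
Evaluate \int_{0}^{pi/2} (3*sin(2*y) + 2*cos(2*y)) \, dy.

3

An antiderivative is F(y) = sin(2*y) - 3*cos(2*y)/2.
Then F(pi/2) - F(0) = (3/2) - (-3/2) = 3.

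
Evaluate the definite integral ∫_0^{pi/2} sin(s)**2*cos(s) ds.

Let u = sin(s), so du = cos(s) ds. When s = 0, u = 0; when s = pi/2, u = 1.
The integral becomes ∫ u**2 du from 0 to 1, with antiderivative u**3/3.
Back in s: F(s) = sin(s)**3/3.
Then F(pi/2) - F(0) = (1/3) - (0) = 1/3.

1/3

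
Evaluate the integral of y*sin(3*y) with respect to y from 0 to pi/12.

sqrt(2)*(4 - pi)/72

Integrate by parts once (u = y, dv = sin(3*y) dy).
An antiderivative is F(y) = -y*cos(3*y)/3 + sin(3*y)/9.
Then F(pi/12) - F(0) = (sqrt(2)*(4 - pi)/72) - (0) = sqrt(2)*(4 - pi)/72.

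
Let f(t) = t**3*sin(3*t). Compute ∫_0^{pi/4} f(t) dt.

sqrt(2)*(-96*pi - 128 + 9*pi**3 + 36*pi**2)/3456

Integrate by parts 3 times (u = t^3, dv = sin(3*t) dt).
An antiderivative is F(t) = -t**3*cos(3*t)/3 + t**2*sin(3*t)/3 + 2*t*cos(3*t)/9 - 2*sin(3*t)/27.
Then F(pi/4) - F(0) = (sqrt(2)*(-96*pi - 128 + 9*pi**3 + 36*pi**2)/3456) - (0) = sqrt(2)*(-96*pi - 128 + 9*pi**3 + 36*pi**2)/3456.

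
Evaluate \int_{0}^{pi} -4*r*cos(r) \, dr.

Integrate by parts once (u = r, dv = -4*cos(r) dr).
An antiderivative is F(r) = -4*r*sin(r) - 4*cos(r).
Then F(pi) - F(0) = (4) - (-4) = 8.

8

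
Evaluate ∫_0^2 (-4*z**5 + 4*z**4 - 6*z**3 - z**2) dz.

By the power rule, an antiderivative is F(z) = -2*z**6/3 + 4*z**5/5 - 3*z**4/2 - z**3/3.
Then F(2) - F(0) = (-656/15) - (0) = -656/15.

-656/15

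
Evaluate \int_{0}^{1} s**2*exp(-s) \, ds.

2 - 5*exp(-1)

Integrate by parts twice (u = s^2, dv = exp(-s) ds).
An antiderivative is F(s) = (-s**2 - 2*s - 2)*exp(-s).
Then F(1) - F(0) = (-5*exp(-1)) - (-2) = 2 - 5*exp(-1).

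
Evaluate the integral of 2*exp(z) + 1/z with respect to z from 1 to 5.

-2*exp(1) + log(5) + 2*exp(5)

An antiderivative is F(z) = 2*exp(z) + log(z).
Then F(5) - F(1) = (log(5) + 2*exp(5)) - (2*exp(1)) = -2*exp(1) + log(5) + 2*exp(5).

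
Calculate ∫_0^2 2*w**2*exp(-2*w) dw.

Integrate by parts twice (u = w^2, dv = 2*exp(-2*w) dw).
An antiderivative is F(w) = (-2*w**2 - 2*w - 1)*exp(-2*w)/2.
Then F(2) - F(0) = (-13*exp(-4)/2) - (-1/2) = (-13 + exp(4))*exp(-4)/2.

(-13 + exp(4))*exp(-4)/2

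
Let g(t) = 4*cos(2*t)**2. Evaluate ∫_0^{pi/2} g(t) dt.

pi

Use the identity cos^2(2*t) = (1 + cos(4*t))/2.
An antiderivative is F(t) = 2*t + sin(4*t)/2.
Then F(pi/2) - F(0) = (pi) - (0) = pi.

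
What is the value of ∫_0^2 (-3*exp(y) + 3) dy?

9 - 3*exp(2)

An antiderivative is F(y) = 3*y - 3*exp(y).
Then F(2) - F(0) = (6 - 3*exp(2)) - (-3) = 9 - 3*exp(2).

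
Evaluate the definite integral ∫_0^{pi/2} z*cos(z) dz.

-1 + pi/2

Integrate by parts once (u = z, dv = cos(z) dz).
An antiderivative is F(z) = z*sin(z) + cos(z).
Then F(pi/2) - F(0) = (pi/2) - (1) = -1 + pi/2.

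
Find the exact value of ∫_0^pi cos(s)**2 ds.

Use the identity cos^2(s) = (1 + cos(2*s))/2.
An antiderivative is F(s) = s/2 + sin(2*s)/4.
Then F(pi) - F(0) = (pi/2) - (0) = pi/2.

pi/2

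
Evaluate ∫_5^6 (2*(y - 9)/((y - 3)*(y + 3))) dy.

-10*log(2) + 6*log(3)

Factor the denominator: y**2 - 9 = (y + 3)(y - 3).
Partial fractions: 2*(y - 9)/((y - 3)*(y + 3)) = 4/(y + 3) - 2/(y - 3).
An antiderivative is F(y) = -2*log(y - 3) + 4*log(y + 3).
Then F(6) - F(5) = (6*log(3)) - (10*log(2)) = -10*log(2) + 6*log(3).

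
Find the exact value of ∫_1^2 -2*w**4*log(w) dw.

62/25 - 64*log(2)/5

Integrate by parts once (u = ln w, dv = -2*w**4 dw).
An antiderivative is F(w) = -2*w**5*(5*log(w) - 1)/25.
Then F(2) - F(1) = (64/25 - 64*log(2)/5) - (2/25) = 62/25 - 64*log(2)/5.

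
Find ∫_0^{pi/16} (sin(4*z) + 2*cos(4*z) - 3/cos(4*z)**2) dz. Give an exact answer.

-1/2 + sqrt(2)/8

An antiderivative is F(z) = sin(4*z)/2 - cos(4*z)/4 - 3*tan(4*z)/4.
Then F(pi/16) - F(0) = (-3/4 + sqrt(2)/8) - (-1/4) = -1/2 + sqrt(2)/8.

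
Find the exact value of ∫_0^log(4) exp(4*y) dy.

Let u = exp(y), so du = exp(y) dy. When y = 0, u = 1; when y = log(4), u = 4.
The integral becomes ∫ u**3 du from 1 to 4, with antiderivative u**4/4.
Back in y: F(y) = exp(4*y)/4.
Then F(log(4)) - F(0) = (64) - (1/4) = 255/4.

255/4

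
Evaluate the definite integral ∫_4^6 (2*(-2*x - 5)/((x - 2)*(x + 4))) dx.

-log(10)

Factor the denominator: x**2 + 2*x - 8 = (x + 4)(x - 2).
Partial fractions: 2*(-2*x - 5)/((x - 2)*(x + 4)) = -1/(x + 4) - 3/(x - 2).
An antiderivative is F(x) = -3*log(x - 2) - log(x + 4).
Then F(6) - F(4) = (-7*log(2) - log(5)) - (-log(64)) = -log(10).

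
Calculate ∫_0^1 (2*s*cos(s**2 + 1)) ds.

Let u = s**2 + 1, so du = 2*s ds. When s = 0, u = 1; when s = 1, u = 2.
The integral becomes ∫ cos(u) du from 1 to 2, with antiderivative sin(u).
Back in s: F(s) = sin(s**2 + 1).
Then F(1) - F(0) = (sin(2)) - (sin(1)) = -sin(1) + sin(2).

-sin(1) + sin(2)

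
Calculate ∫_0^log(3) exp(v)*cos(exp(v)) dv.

Let u = exp(v), so du = exp(v) dv. When v = 0, u = 1; when v = log(3), u = 3.
The integral becomes ∫ cos(u) du from 1 to 3, with antiderivative sin(u).
Back in v: F(v) = sin(exp(v)).
Then F(log(3)) - F(0) = (sin(3)) - (sin(1)) = -sin(1) + sin(3).

-sin(1) + sin(3)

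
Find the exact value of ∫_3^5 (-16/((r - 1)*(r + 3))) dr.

Factor the denominator: r**2 + 2*r - 3 = (r + 3)(r - 1).
Partial fractions: -16/((r - 1)*(r + 3)) = 4/(r + 3) - 4/(r - 1).
An antiderivative is F(r) = -4*log(r - 1) + 4*log(r + 3).
Then F(5) - F(3) = (log(16)) - (log(81)) = log(16/81).

log(16/81)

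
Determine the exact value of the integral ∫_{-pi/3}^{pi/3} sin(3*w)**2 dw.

pi/3

Use the identity sin^2(3*w) = (1 - cos(6*w))/2.
An antiderivative is F(w) = w/2 - sin(6*w)/12.
Then F(pi/3) - F(-pi/3) = (pi/6) - (-pi/6) = pi/3.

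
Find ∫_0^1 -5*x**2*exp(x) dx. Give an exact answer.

10 - 5*E

Integrate by parts twice (u = x^2, dv = -5*exp(x) dx).
An antiderivative is F(x) = (-5*x**2 + 10*x - 10)*exp(x).
Then F(1) - F(0) = (-5*E) - (-10) = 10 - 5*E.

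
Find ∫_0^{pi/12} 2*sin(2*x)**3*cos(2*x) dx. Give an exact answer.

Let u = sin(2*x), so du = 2*cos(2*x) dx. When x = 0, u = 0; when x = pi/12, u = 1/2.
The integral becomes ∫ u**3 du from 0 to 1/2, with antiderivative u**4/4.
Back in x: F(x) = sin(2*x)**4/4.
Then F(pi/12) - F(0) = (1/64) - (0) = 1/64.

1/64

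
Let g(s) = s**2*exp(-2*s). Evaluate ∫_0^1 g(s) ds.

(-5 + exp(2))*exp(-2)/4

Integrate by parts twice (u = s^2, dv = exp(-2*s) ds).
An antiderivative is F(s) = (-2*s**2 - 2*s - 1)*exp(-2*s)/4.
Then F(1) - F(0) = (-5*exp(-2)/4) - (-1/4) = (-5 + exp(2))*exp(-2)/4.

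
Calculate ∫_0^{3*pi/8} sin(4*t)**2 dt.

3*pi/16

Use the identity sin^2(4*t) = (1 - cos(8*t))/2.
An antiderivative is F(t) = t/2 - sin(8*t)/16.
Then F(3*pi/8) - F(0) = (3*pi/16) - (0) = 3*pi/16.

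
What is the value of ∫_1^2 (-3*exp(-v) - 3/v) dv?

-3*log(2) - 3*exp(-1) + 3*exp(-2)

An antiderivative is F(v) = -3*log(v) + 3*exp(-v).
Then F(2) - F(1) = (-3*log(2) + 3*exp(-2)) - (3*exp(-1)) = -3*log(2) - 3*exp(-1) + 3*exp(-2).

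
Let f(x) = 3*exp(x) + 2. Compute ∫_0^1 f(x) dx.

An antiderivative is F(x) = 2*x + 3*exp(x).
Then F(1) - F(0) = (2 + 3*E) - (3) = -1 + 3*E.

-1 + 3*E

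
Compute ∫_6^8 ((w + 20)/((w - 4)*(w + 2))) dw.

Factor the denominator: w**2 - 2*w - 8 = (w + 2)(w - 4).
Partial fractions: (w + 20)/((w - 4)*(w + 2)) = -3/(w + 2) + 4/(w - 4).
An antiderivative is F(w) = 4*log(w - 4) - 3*log(w + 2).
Then F(8) - F(6) = (-3*log(5) + 5*log(2)) - (-log(32)) = -3*log(5) + 10*log(2).

-3*log(5) + 10*log(2)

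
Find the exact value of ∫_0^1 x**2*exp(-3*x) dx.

2/27 - 17*exp(-3)/27

Integrate by parts twice (u = x^2, dv = exp(-3*x) dx).
An antiderivative is F(x) = (-9*x**2 - 6*x - 2)*exp(-3*x)/27.
Then F(1) - F(0) = (-17*exp(-3)/27) - (-2/27) = 2/27 - 17*exp(-3)/27.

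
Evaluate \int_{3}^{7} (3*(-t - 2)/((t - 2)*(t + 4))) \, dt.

-2*log(5) - log(11) + log(7)

Factor the denominator: t**2 + 2*t - 8 = (t + 4)(t - 2).
Partial fractions: 3*(-t - 2)/((t - 2)*(t + 4)) = -1/(t + 4) - 2/(t - 2).
An antiderivative is F(t) = -2*log(t - 2) - log(t + 4).
Then F(7) - F(3) = (-2*log(5) - log(11)) - (-log(7)) = -2*log(5) - log(11) + log(7).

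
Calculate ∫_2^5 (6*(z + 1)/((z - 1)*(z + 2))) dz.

4*log(2) + 2*log(7)

Factor the denominator: z**2 + z - 2 = (z + 2)(z - 1).
Partial fractions: 6*(z + 1)/((z - 1)*(z + 2)) = 2/(z + 2) + 4/(z - 1).
An antiderivative is F(z) = 4*log(z - 1) + 2*log(z + 2).
Then F(5) - F(2) = (2*log(7) + 8*log(2)) - (log(16)) = 4*log(2) + 2*log(7).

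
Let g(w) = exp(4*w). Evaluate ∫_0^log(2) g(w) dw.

15/4

Let u = exp(w), so du = exp(w) dw. When w = 0, u = 1; when w = log(2), u = 2.
The integral becomes ∫ u**3 du from 1 to 2, with antiderivative u**4/4.
Back in w: F(w) = exp(4*w)/4.
Then F(log(2)) - F(0) = (4) - (1/4) = 15/4.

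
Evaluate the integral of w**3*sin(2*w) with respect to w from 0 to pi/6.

Integrate by parts 3 times (u = w^3, dv = sin(2*w) dw).
An antiderivative is F(w) = -w**3*cos(2*w)/2 + 3*w**2*sin(2*w)/4 + 3*w*cos(2*w)/4 - 3*sin(2*w)/8.
Then F(pi/6) - F(0) = (-3*sqrt(3)/16 - pi**3/864 + sqrt(3)*pi**2/96 + pi/16) - (0) = -3*sqrt(3)/16 - pi**3/864 + sqrt(3)*pi**2/96 + pi/16.

-3*sqrt(3)/16 - pi**3/864 + sqrt(3)*pi**2/96 + pi/16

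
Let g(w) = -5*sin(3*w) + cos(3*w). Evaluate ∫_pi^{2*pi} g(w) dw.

An antiderivative is F(w) = sin(3*w)/3 + 5*cos(3*w)/3.
Then F(2*pi) - F(pi) = (5/3) - (-5/3) = 10/3.

10/3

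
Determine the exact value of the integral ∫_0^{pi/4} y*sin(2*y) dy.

1/4

Integrate by parts once (u = y, dv = sin(2*y) dy).
An antiderivative is F(y) = -y*cos(2*y)/2 + sin(2*y)/4.
Then F(pi/4) - F(0) = (1/4) - (0) = 1/4.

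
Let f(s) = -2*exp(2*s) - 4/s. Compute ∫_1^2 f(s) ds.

-exp(4) - log(16) + exp(2)

An antiderivative is F(s) = -exp(2*s) - 4*log(s).
Then F(2) - F(1) = (-exp(4) - log(16)) - (-exp(2)) = -exp(4) - log(16) + exp(2).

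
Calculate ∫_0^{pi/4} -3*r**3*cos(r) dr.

-18 - 9*sqrt(2)*pi**2/32 - 3*sqrt(2)*pi**3/128 + 9*sqrt(2)*pi/4 + 9*sqrt(2)

Integrate by parts 3 times (u = r^3, dv = -3*cos(r) dr).
An antiderivative is F(r) = -3*r**3*sin(r) - 9*r**2*cos(r) + 18*r*sin(r) + 18*cos(r).
Then F(pi/4) - F(0) = (3*sqrt(2)*(-12*pi**2 - pi**3 + 96*pi + 384)/128) - (18) = -18 - 9*sqrt(2)*pi**2/32 - 3*sqrt(2)*pi**3/128 + 9*sqrt(2)*pi/4 + 9*sqrt(2).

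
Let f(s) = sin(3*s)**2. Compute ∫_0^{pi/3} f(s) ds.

pi/6

Use the identity sin^2(3*s) = (1 - cos(6*s))/2.
An antiderivative is F(s) = s/2 - sin(6*s)/12.
Then F(pi/3) - F(0) = (pi/6) - (0) = pi/6.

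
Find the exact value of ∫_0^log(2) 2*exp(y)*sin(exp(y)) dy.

-2*cos(2) + 2*cos(1)

Let u = exp(y), so du = exp(y) dy. When y = 0, u = 1; when y = log(2), u = 2.
The integral becomes 2·∫ sin(u) du from 1 to 2, with antiderivative -2*cos(u).
Back in y: F(y) = -2*cos(exp(y)).
Then F(log(2)) - F(0) = (-2*cos(2)) - (-2*cos(1)) = -2*cos(2) + 2*cos(1).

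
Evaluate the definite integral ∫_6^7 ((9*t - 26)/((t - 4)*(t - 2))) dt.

-13*log(2) + 5*log(3) + 4*log(5)

Factor the denominator: t**2 - 6*t + 8 = (t - 2)(t - 4).
Partial fractions: (9*t - 26)/((t - 4)*(t - 2)) = 4/(t - 2) + 5/(t - 4).
An antiderivative is F(t) = 5*log(t - 4) + 4*log(t - 2).
Then F(7) - F(6) = (5*log(3) + 4*log(5)) - (13*log(2)) = -13*log(2) + 5*log(3) + 4*log(5).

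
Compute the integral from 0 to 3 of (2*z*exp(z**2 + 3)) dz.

Let u = z**2 + 3, so du = 2*z dz. When z = 0, u = 3; when z = 3, u = 12.
The integral becomes ∫ exp(u) du from 3 to 12, with antiderivative exp(u).
Back in z: F(z) = exp(z**2 + 3).
Then F(3) - F(0) = (exp(12)) - (exp(3)) = -exp(3) + exp(12).

-exp(3) + exp(12)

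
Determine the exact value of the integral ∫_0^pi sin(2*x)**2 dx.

pi/2

Use the identity sin^2(2*x) = (1 - cos(4*x))/2.
An antiderivative is F(x) = x/2 - sin(4*x)/8.
Then F(pi) - F(0) = (pi/2) - (0) = pi/2.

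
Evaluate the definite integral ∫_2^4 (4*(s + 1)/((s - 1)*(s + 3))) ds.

Factor the denominator: s**2 + 2*s - 3 = (s + 3)(s - 1).
Partial fractions: 4*(s + 1)/((s - 1)*(s + 3)) = 2/(s + 3) + 2/(s - 1).
An antiderivative is F(s) = 2*log(s - 1) + 2*log(s + 3).
Then F(4) - F(2) = (2*log(3) + 2*log(7)) - (log(25)) = -2*log(5) + 2*log(3) + 2*log(7).

-2*log(5) + 2*log(3) + 2*log(7)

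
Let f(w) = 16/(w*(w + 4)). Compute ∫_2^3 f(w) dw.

-4*log(7) + 8*log(3)

Factor the denominator: w**2 + 4*w = (w + 4)w.
Partial fractions: 16/(w*(w + 4)) = -4/(w + 4) + 4/w.
An antiderivative is F(w) = 4*log(w) - 4*log(w + 4).
Then F(3) - F(2) = (-4*log(7) + 4*log(3)) - (-log(81)) = -4*log(7) + 8*log(3).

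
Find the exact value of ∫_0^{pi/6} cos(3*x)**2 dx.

pi/12

Use the identity cos^2(3*x) = (1 + cos(6*x))/2.
An antiderivative is F(x) = x/2 + sin(6*x)/12.
Then F(pi/6) - F(0) = (pi/12) - (0) = pi/12.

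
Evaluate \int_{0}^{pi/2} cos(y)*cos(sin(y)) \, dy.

sin(1)

Let u = sin(y), so du = cos(y) dy. When y = 0, u = 0; when y = pi/2, u = 1.
The integral becomes ∫ cos(u) du from 0 to 1, with antiderivative sin(u).
Back in y: F(y) = sin(sin(y)).
Then F(pi/2) - F(0) = (sin(1)) - (0) = sin(1).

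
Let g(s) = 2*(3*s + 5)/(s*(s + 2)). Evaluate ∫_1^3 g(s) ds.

log(5) + 4*log(3)

Factor the denominator: s**2 + 2*s = (s + 2)s.
Partial fractions: 2*(3*s + 5)/(s*(s + 2)) = 1/(s + 2) + 5/s.
An antiderivative is F(s) = 5*log(s) + log(s + 2).
Then F(3) - F(1) = (log(5) + 5*log(3)) - (log(3)) = log(5) + 4*log(3).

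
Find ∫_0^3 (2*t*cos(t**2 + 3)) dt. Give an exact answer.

Let u = t**2 + 3, so du = 2*t dt. When t = 0, u = 3; when t = 3, u = 12.
The integral becomes ∫ cos(u) du from 3 to 12, with antiderivative sin(u).
Back in t: F(t) = sin(t**2 + 3).
Then F(3) - F(0) = (sin(12)) - (sin(3)) = sin(12) - sin(3).

sin(12) - sin(3)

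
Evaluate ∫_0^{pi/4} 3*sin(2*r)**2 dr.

Use the identity sin^2(2*r) = (1 - cos(4*r))/2.
An antiderivative is F(r) = 3*r/2 - 3*sin(4*r)/8.
Then F(pi/4) - F(0) = (3*pi/8) - (0) = 3*pi/8.

3*pi/8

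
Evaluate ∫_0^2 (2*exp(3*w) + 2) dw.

An antiderivative is F(w) = 2*exp(3*w)/3 + 2*w.
Then F(2) - F(0) = (4 + 2*exp(6)/3) - (2/3) = 10/3 + 2*exp(6)/3.

10/3 + 2*exp(6)/3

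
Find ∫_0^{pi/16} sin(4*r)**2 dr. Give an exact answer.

-1/16 + pi/32

Use the identity sin^2(4*r) = (1 - cos(8*r))/2.
An antiderivative is F(r) = r/2 - sin(8*r)/16.
Then F(pi/16) - F(0) = (-1/16 + pi/32) - (0) = -1/16 + pi/32.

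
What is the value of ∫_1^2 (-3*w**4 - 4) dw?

By the power rule, an antiderivative is F(w) = -3*w**5/5 - 4*w.
Then F(2) - F(1) = (-136/5) - (-23/5) = -113/5.

-113/5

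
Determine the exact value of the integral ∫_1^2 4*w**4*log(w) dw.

-124/25 + 128*log(2)/5

Integrate by parts once (u = ln w, dv = 4*w**4 dw).
An antiderivative is F(w) = 4*w**5*(5*log(w) - 1)/25.
Then F(2) - F(1) = (-128/25 + 128*log(2)/5) - (-4/25) = -124/25 + 128*log(2)/5.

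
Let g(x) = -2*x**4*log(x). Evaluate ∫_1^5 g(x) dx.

6248/25 - 1250*log(5)

Integrate by parts once (u = ln x, dv = -2*x**4 dx).
An antiderivative is F(x) = -2*x**5*(5*log(x) - 1)/25.
Then F(5) - F(1) = (250 - 1250*log(5)) - (2/25) = 6248/25 - 1250*log(5).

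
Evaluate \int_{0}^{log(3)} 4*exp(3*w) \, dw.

104/3

Let u = exp(w), so du = exp(w) dw. When w = 0, u = 1; when w = log(3), u = 3.
The integral becomes 4·∫ u**2 du from 1 to 3, with antiderivative 4*u**3/3.
Back in w: F(w) = 4*exp(3*w)/3.
Then F(log(3)) - F(0) = (36) - (4/3) = 104/3.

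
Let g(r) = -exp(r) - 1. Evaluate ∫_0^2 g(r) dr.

An antiderivative is F(r) = -r - exp(r).
Then F(2) - F(0) = (-exp(2) - 2) - (-1) = -exp(2) - 1.

-exp(2) - 1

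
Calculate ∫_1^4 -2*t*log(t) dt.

15/2 - 32*log(2)

Integrate by parts once (u = ln t, dv = -2*t dt).
An antiderivative is F(t) = -t**2*(2*log(t) - 1)/2.
Then F(4) - F(1) = (8 - 32*log(2)) - (1/2) = 15/2 - 32*log(2).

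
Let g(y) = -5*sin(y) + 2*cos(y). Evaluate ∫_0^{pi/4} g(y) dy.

An antiderivative is F(y) = 2*sin(y) + 5*cos(y).
Then F(pi/4) - F(0) = (7*sqrt(2)/2) - (5) = -5 + 7*sqrt(2)/2.

-5 + 7*sqrt(2)/2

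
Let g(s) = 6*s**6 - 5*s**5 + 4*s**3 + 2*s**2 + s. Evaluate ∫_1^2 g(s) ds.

1628/21

By the power rule, an antiderivative is F(s) = 6*s**7/7 - 5*s**6/6 + s**4 + 2*s**3/3 + s**2/2.
Then F(2) - F(1) = (558/7) - (46/21) = 1628/21.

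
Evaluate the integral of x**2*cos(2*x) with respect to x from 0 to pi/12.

-1/8 + pi**2/576 + sqrt(3)*pi/48

Integrate by parts twice (u = x^2, dv = cos(2*x) dx).
An antiderivative is F(x) = x**2*sin(2*x)/2 + x*cos(2*x)/2 - sin(2*x)/4.
Then F(pi/12) - F(0) = (-1/8 + pi**2/576 + sqrt(3)*pi/48) - (0) = -1/8 + pi**2/576 + sqrt(3)*pi/48.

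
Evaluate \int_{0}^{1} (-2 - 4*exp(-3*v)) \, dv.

An antiderivative is F(v) = -2*v + 4*exp(-3*v)/3.
Then F(1) - F(0) = (-2 + 4*exp(-3)/3) - (4/3) = -10/3 + 4*exp(-3)/3.

-10/3 + 4*exp(-3)/3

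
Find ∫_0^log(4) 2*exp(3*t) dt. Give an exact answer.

Let u = exp(t), so du = exp(t) dt. When t = 0, u = 1; when t = log(4), u = 4.
The integral becomes 2·∫ u**2 du from 1 to 4, with antiderivative 2*u**3/3.
Back in t: F(t) = 2*exp(3*t)/3.
Then F(log(4)) - F(0) = (128/3) - (2/3) = 42.

42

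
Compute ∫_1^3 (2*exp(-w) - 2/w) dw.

An antiderivative is F(w) = -2*log(w) - 2*exp(-w).
Then F(3) - F(1) = (-2*log(3) - 2*exp(-3)) - (-2*exp(-1)) = -2*log(3) - 2*exp(-3) + 2*exp(-1).

-2*log(3) - 2*exp(-3) + 2*exp(-1)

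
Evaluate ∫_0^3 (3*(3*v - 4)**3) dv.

369/4

Let u = 3*v - 4, so du = 3 dv. When v = 0, u = -4; when v = 3, u = 5.
The integral becomes ∫ u**3 du from -4 to 5, with antiderivative u**4/4.
Back in v: F(v) = (3*v - 4)**4/4.
Then F(3) - F(0) = (625/4) - (64) = 369/4.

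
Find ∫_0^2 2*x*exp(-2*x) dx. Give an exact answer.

(-5 + exp(4))*exp(-4)/2

Integrate by parts once (u = x, dv = 2*exp(-2*x) dx).
An antiderivative is F(x) = (-2*x - 1)*exp(-2*x)/2.
Then F(2) - F(0) = (-5*exp(-4)/2) - (-1/2) = (-5 + exp(4))*exp(-4)/2.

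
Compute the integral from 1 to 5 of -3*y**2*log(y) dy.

Integrate by parts once (u = ln y, dv = -3*y**2 dy).
An antiderivative is F(y) = -y**3*(3*log(y) - 1)/3.
Then F(5) - F(1) = (125/3 - 125*log(5)) - (1/3) = 124/3 - 125*log(5).

124/3 - 125*log(5)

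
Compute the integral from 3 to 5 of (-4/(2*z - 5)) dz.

An antiderivative is F(z) = -2*log(2*z - 5).
Then F(5) - F(3) = (-log(25)) - (0) = -log(25).

-log(25)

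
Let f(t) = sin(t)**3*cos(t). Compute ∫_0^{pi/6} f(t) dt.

1/64

Let u = sin(t), so du = cos(t) dt. When t = 0, u = 0; when t = pi/6, u = 1/2.
The integral becomes ∫ u**3 du from 0 to 1/2, with antiderivative u**4/4.
Back in t: F(t) = sin(t)**4/4.
Then F(pi/6) - F(0) = (1/64) - (0) = 1/64.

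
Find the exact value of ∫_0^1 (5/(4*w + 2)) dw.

An antiderivative is F(w) = 5*log(4*w + 2)/4.
Then F(1) - F(0) = (5*log(6)/4) - (5*log(2)/4) = 5*log(3)/4.

5*log(3)/4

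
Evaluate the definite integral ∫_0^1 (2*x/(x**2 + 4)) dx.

Let u = x**2 + 4, so du = 2*x dx. When x = 0, u = 4; when x = 1, u = 5.
The integral becomes ∫ 1/u du from 4 to 5, with antiderivative log(u).
Back in x: F(x) = log(x**2 + 4).
Then F(1) - F(0) = (log(5)) - (log(4)) = log(5/4).

log(5/4)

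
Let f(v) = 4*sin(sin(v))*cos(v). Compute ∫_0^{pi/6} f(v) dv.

4 - 4*cos(1/2)

Let u = sin(v), so du = cos(v) dv. When v = 0, u = 0; when v = pi/6, u = 1/2.
The integral becomes 4·∫ sin(u) du from 0 to 1/2, with antiderivative -4*cos(u).
Back in v: F(v) = -4*cos(sin(v)).
Then F(pi/6) - F(0) = (-4*cos(1/2)) - (-4) = 4 - 4*cos(1/2).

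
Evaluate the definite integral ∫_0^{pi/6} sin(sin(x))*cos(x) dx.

1 - cos(1/2)

Let u = sin(x), so du = cos(x) dx. When x = 0, u = 0; when x = pi/6, u = 1/2.
The integral becomes ∫ sin(u) du from 0 to 1/2, with antiderivative -cos(u).
Back in x: F(x) = -cos(sin(x)).
Then F(pi/6) - F(0) = (-cos(1/2)) - (-1) = 1 - cos(1/2).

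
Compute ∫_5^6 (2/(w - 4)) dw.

log(4)

An antiderivative is F(w) = 2*log(w - 4).
Then F(6) - F(5) = (log(4)) - (0) = log(4).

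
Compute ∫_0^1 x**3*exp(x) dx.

Integrate by parts 3 times (u = x^3, dv = exp(x) dx).
An antiderivative is F(x) = (x**3 - 3*x**2 + 6*x - 6)*exp(x).
Then F(1) - F(0) = (-2*E) - (-6) = 6 - 2*E.

6 - 2*E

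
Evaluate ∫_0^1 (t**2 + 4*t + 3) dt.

By the power rule, an antiderivative is F(t) = t**3/3 + 2*t**2 + 3*t.
Then F(1) - F(0) = (16/3) - (0) = 16/3.

16/3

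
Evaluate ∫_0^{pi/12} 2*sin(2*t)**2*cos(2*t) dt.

Let u = sin(2*t), so du = 2*cos(2*t) dt. When t = 0, u = 0; when t = pi/12, u = 1/2.
The integral becomes ∫ u**2 du from 0 to 1/2, with antiderivative u**3/3.
Back in t: F(t) = sin(2*t)**3/3.
Then F(pi/12) - F(0) = (1/24) - (0) = 1/24.

1/24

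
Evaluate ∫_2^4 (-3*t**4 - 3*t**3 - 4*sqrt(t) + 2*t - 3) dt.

-11858/15 + 16*sqrt(2)/3

By the power rule, an antiderivative is F(t) = -3*t**5/5 - 3*t**4/4 - 8*t**(3/2)/3 + t**2 - 3*t.
Then F(4) - F(2) = (-12356/15) - (-166/5 - 16*sqrt(2)/3) = -11858/15 + 16*sqrt(2)/3.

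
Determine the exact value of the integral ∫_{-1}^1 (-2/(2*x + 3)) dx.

-log(5)

An antiderivative is F(x) = -log(2*x + 3).
Then F(1) - F(-1) = (-log(5)) - (0) = -log(5).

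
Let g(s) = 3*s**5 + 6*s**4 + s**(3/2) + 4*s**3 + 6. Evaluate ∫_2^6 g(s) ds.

-8*sqrt(2)/5 + 72*sqrt(6)/5 + 169464/5

By the power rule, an antiderivative is F(s) = s**6/2 + 2*s**(5/2)/5 + 6*s**5/5 + s**4 + 6*s.
Then F(6) - F(2) = (72*sqrt(6)/5 + 169956/5) - (8*sqrt(2)/5 + 492/5) = -8*sqrt(2)/5 + 72*sqrt(6)/5 + 169464/5.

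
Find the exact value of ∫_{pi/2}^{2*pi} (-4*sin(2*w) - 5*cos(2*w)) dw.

An antiderivative is F(w) = -5*sin(2*w)/2 + 2*cos(2*w).
Then F(2*pi) - F(pi/2) = (2) - (-2) = 4.

4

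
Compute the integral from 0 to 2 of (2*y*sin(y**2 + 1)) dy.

-cos(5) + cos(1)

Let u = y**2 + 1, so du = 2*y dy. When y = 0, u = 1; when y = 2, u = 5.
The integral becomes ∫ sin(u) du from 1 to 5, with antiderivative -cos(u).
Back in y: F(y) = -cos(y**2 + 1).
Then F(2) - F(0) = (-cos(5)) - (-cos(1)) = -cos(5) + cos(1).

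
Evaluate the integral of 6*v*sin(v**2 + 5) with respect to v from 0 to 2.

3*cos(5) - 3*cos(9)

Let u = v**2 + 5, so du = 2*v dv. When v = 0, u = 5; when v = 2, u = 9.
The integral becomes 3·∫ sin(u) du from 5 to 9, with antiderivative -3*cos(u).
Back in v: F(v) = -3*cos(v**2 + 5).
Then F(2) - F(0) = (-3*cos(9)) - (-3*cos(5)) = 3*cos(5) - 3*cos(9).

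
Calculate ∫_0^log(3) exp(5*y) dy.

242/5

Let u = exp(y), so du = exp(y) dy. When y = 0, u = 1; when y = log(3), u = 3.
The integral becomes ∫ u**4 du from 1 to 3, with antiderivative u**5/5.
Back in y: F(y) = exp(5*y)/5.
Then F(log(3)) - F(0) = (243/5) - (1/5) = 242/5.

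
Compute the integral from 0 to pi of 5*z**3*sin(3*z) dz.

Integrate by parts 3 times (u = z^3, dv = 5*sin(3*z) dz).
An antiderivative is F(z) = -5*z**3*cos(3*z)/3 + 5*z**2*sin(3*z)/3 + 10*z*cos(3*z)/9 - 10*sin(3*z)/27.
Then F(pi) - F(0) = (5*pi*(-2 + 3*pi**2)/9) - (0) = 5*pi*(-2 + 3*pi**2)/9.

5*pi*(-2 + 3*pi**2)/9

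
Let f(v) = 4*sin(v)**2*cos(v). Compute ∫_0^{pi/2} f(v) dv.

Let u = sin(v), so du = cos(v) dv. When v = 0, u = 0; when v = pi/2, u = 1.
The integral becomes 4·∫ u**2 du from 0 to 1, with antiderivative 4*u**3/3.
Back in v: F(v) = 4*sin(v)**3/3.
Then F(pi/2) - F(0) = (4/3) - (0) = 4/3.

4/3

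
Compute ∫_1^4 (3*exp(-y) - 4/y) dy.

-8*log(2) - 3*exp(-4) + 3*exp(-1)

An antiderivative is F(y) = -4*log(y) - 3*exp(-y).
Then F(4) - F(1) = (-8*log(2) - 3*exp(-4)) - (-3*exp(-1)) = -8*log(2) - 3*exp(-4) + 3*exp(-1).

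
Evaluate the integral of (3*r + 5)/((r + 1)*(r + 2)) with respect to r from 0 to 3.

log(40)

Factor the denominator: r**2 + 3*r + 2 = (r + 2)(r + 1).
Partial fractions: (3*r + 5)/((r + 1)*(r + 2)) = 1/(r + 2) + 2/(r + 1).
An antiderivative is F(r) = 2*log(r + 1) + log(r + 2).
Then F(3) - F(0) = (log(80)) - (log(2)) = log(40).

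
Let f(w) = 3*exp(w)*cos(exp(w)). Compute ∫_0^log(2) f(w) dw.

Let u = exp(w), so du = exp(w) dw. When w = 0, u = 1; when w = log(2), u = 2.
The integral becomes 3·∫ cos(u) du from 1 to 2, with antiderivative 3*sin(u).
Back in w: F(w) = 3*sin(exp(w)).
Then F(log(2)) - F(0) = (3*sin(2)) - (3*sin(1)) = -3*sin(1) + 3*sin(2).

-3*sin(1) + 3*sin(2)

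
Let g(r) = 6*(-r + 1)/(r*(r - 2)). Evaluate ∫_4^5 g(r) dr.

Factor the denominator: r**2 - 2*r = r(r - 2).
Partial fractions: 6*(-r + 1)/(r*(r - 2)) = -3/r - 3/(r - 2).
An antiderivative is F(r) = -3*log(r) - 3*log(r - 2).
Then F(5) - F(4) = (-3*log(5) - 3*log(3)) - (-9*log(2)) = -3*log(5) - 3*log(3) + 9*log(2).

-3*log(5) - 3*log(3) + 9*log(2)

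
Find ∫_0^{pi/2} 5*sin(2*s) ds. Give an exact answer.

5

An antiderivative is F(s) = -5*cos(2*s)/2.
Then F(pi/2) - F(0) = (5/2) - (-5/2) = 5.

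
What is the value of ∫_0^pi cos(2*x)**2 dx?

pi/2

Use the identity cos^2(2*x) = (1 + cos(4*x))/2.
An antiderivative is F(x) = x/2 + sin(4*x)/8.
Then F(pi) - F(0) = (pi/2) - (0) = pi/2.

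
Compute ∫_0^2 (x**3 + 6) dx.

16

By the power rule, an antiderivative is F(x) = x**4/4 + 6*x.
Then F(2) - F(0) = (16) - (0) = 16.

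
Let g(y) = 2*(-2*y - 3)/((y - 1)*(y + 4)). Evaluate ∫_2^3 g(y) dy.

log(9/49)

Factor the denominator: y**2 + 3*y - 4 = (y + 4)(y - 1).
Partial fractions: 2*(-2*y - 3)/((y - 1)*(y + 4)) = -2/(y + 4) - 2/(y - 1).
An antiderivative is F(y) = -2*log(y - 1) - 2*log(y + 4).
Then F(3) - F(2) = (-2*log(7) - 2*log(2)) - (-log(36)) = log(9/49).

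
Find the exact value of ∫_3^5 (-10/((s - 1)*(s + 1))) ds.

-10*log(2) + 5*log(3)

Factor the denominator: s**2 - 1 = (s + 1)(s - 1).
Partial fractions: -10/((s - 1)*(s + 1)) = 5/(s + 1) - 5/(s - 1).
An antiderivative is F(s) = -5*log(s - 1) + 5*log(s + 1).
Then F(5) - F(3) = (-5*log(2) + 5*log(3)) - (log(32)) = -10*log(2) + 5*log(3).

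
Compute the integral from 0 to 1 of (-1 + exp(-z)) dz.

-exp(-1)

An antiderivative is F(z) = -z - exp(-z).
Then F(1) - F(0) = (-1 - exp(-1)) - (-1) = -exp(-1).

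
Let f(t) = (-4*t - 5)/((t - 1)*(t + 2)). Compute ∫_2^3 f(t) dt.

Factor the denominator: t**2 + t - 2 = (t + 2)(t - 1).
Partial fractions: (-4*t - 5)/((t - 1)*(t + 2)) = -1/(t + 2) - 3/(t - 1).
An antiderivative is F(t) = -3*log(t - 1) - log(t + 2).
Then F(3) - F(2) = (-log(40)) - (-log(4)) = -log(10).

-log(10)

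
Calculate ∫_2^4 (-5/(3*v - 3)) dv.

An antiderivative is F(v) = -5*log(3*v - 3)/3.
Then F(4) - F(2) = (-10*log(3)/3) - (-5*log(3)/3) = -5*log(3)/3.

-5*log(3)/3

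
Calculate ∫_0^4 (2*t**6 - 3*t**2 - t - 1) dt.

By the power rule, an antiderivative is F(t) = 2*t**7/7 - t**3 - t**2/2 - t.
Then F(4) - F(0) = (32236/7) - (0) = 32236/7.

32236/7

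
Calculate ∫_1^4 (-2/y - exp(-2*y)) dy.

An antiderivative is F(y) = -2*log(y) + exp(-2*y)/2.
Then F(4) - F(1) = (-4*log(2) + exp(-8)/2) - (exp(-2)/2) = (-8*exp(8)*log(2) - exp(6) + 1)*exp(-8)/2.

(-8*exp(8)*log(2) - exp(6) + 1)*exp(-8)/2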